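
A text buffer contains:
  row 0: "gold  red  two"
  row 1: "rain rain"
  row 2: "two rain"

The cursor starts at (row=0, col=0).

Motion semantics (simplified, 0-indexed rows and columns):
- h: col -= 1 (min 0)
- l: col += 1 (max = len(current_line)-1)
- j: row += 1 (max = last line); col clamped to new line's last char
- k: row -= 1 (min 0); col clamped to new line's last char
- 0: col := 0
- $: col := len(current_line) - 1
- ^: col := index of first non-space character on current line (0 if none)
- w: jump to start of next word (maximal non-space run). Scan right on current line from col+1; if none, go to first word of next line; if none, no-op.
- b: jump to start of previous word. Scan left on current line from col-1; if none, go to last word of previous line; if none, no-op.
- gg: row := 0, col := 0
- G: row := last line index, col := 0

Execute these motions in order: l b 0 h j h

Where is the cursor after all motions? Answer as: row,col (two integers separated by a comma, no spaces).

After 1 (l): row=0 col=1 char='o'
After 2 (b): row=0 col=0 char='g'
After 3 (0): row=0 col=0 char='g'
After 4 (h): row=0 col=0 char='g'
After 5 (j): row=1 col=0 char='r'
After 6 (h): row=1 col=0 char='r'

Answer: 1,0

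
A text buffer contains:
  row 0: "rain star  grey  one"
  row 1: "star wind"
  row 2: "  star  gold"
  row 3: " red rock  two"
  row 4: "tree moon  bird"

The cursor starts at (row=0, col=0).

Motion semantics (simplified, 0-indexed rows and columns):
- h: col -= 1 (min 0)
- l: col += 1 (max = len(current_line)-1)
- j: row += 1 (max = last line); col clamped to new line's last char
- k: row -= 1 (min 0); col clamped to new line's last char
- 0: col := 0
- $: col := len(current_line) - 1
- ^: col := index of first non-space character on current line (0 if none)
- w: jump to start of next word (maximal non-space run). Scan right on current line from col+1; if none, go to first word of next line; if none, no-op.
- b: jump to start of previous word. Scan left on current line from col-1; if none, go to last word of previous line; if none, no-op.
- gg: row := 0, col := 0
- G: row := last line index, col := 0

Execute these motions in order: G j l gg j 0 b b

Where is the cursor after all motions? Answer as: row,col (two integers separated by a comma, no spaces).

Answer: 0,11

Derivation:
After 1 (G): row=4 col=0 char='t'
After 2 (j): row=4 col=0 char='t'
After 3 (l): row=4 col=1 char='r'
After 4 (gg): row=0 col=0 char='r'
After 5 (j): row=1 col=0 char='s'
After 6 (0): row=1 col=0 char='s'
After 7 (b): row=0 col=17 char='o'
After 8 (b): row=0 col=11 char='g'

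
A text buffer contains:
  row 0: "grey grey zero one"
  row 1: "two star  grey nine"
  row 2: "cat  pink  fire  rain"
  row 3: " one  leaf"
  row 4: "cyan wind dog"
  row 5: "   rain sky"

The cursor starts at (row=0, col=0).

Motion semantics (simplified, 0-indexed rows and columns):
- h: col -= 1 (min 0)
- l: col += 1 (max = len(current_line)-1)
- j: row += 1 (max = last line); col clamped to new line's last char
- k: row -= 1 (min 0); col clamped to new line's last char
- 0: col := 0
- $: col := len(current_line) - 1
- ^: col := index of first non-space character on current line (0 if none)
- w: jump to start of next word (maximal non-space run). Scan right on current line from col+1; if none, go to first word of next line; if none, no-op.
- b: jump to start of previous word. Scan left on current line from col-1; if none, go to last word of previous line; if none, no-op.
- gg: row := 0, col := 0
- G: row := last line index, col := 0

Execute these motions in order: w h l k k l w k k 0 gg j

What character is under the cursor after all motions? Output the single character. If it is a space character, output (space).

After 1 (w): row=0 col=5 char='g'
After 2 (h): row=0 col=4 char='_'
After 3 (l): row=0 col=5 char='g'
After 4 (k): row=0 col=5 char='g'
After 5 (k): row=0 col=5 char='g'
After 6 (l): row=0 col=6 char='r'
After 7 (w): row=0 col=10 char='z'
After 8 (k): row=0 col=10 char='z'
After 9 (k): row=0 col=10 char='z'
After 10 (0): row=0 col=0 char='g'
After 11 (gg): row=0 col=0 char='g'
After 12 (j): row=1 col=0 char='t'

Answer: t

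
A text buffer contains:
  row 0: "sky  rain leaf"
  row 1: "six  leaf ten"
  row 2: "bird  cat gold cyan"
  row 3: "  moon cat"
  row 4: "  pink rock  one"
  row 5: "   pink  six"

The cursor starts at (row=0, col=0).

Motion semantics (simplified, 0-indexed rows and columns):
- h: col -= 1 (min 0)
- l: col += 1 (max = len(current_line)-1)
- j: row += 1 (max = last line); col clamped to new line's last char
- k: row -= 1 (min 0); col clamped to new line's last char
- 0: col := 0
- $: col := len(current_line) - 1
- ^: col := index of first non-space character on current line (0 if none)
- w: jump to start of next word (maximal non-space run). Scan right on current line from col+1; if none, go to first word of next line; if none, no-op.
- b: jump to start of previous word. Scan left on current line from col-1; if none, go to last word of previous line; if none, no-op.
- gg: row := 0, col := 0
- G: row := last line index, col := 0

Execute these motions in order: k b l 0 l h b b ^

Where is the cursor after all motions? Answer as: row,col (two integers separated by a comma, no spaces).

Answer: 0,0

Derivation:
After 1 (k): row=0 col=0 char='s'
After 2 (b): row=0 col=0 char='s'
After 3 (l): row=0 col=1 char='k'
After 4 (0): row=0 col=0 char='s'
After 5 (l): row=0 col=1 char='k'
After 6 (h): row=0 col=0 char='s'
After 7 (b): row=0 col=0 char='s'
After 8 (b): row=0 col=0 char='s'
After 9 (^): row=0 col=0 char='s'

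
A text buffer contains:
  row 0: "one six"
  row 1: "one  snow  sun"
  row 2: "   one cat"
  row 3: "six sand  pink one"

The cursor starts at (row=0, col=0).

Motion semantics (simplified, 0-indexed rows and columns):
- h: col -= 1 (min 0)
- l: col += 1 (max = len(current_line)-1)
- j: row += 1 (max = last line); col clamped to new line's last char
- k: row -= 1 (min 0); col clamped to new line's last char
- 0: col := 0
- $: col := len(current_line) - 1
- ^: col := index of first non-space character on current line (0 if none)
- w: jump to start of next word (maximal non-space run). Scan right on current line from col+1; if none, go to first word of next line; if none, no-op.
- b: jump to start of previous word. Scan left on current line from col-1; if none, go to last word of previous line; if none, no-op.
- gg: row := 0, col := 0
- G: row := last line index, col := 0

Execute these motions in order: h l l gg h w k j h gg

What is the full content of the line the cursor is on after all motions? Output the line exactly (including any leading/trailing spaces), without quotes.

After 1 (h): row=0 col=0 char='o'
After 2 (l): row=0 col=1 char='n'
After 3 (l): row=0 col=2 char='e'
After 4 (gg): row=0 col=0 char='o'
After 5 (h): row=0 col=0 char='o'
After 6 (w): row=0 col=4 char='s'
After 7 (k): row=0 col=4 char='s'
After 8 (j): row=1 col=4 char='_'
After 9 (h): row=1 col=3 char='_'
After 10 (gg): row=0 col=0 char='o'

Answer: one six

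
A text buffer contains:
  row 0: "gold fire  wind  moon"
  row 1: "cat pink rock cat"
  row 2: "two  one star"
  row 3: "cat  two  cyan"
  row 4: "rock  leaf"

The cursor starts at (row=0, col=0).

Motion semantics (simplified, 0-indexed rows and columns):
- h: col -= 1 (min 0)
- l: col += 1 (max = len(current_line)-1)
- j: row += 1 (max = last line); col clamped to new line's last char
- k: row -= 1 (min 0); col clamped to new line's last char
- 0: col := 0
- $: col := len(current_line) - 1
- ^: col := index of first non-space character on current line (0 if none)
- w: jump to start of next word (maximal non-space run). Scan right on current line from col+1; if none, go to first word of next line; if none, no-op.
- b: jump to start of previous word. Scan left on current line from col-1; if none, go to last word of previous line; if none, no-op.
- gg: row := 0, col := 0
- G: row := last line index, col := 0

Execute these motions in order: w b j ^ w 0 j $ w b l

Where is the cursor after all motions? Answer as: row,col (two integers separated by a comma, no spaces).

After 1 (w): row=0 col=5 char='f'
After 2 (b): row=0 col=0 char='g'
After 3 (j): row=1 col=0 char='c'
After 4 (^): row=1 col=0 char='c'
After 5 (w): row=1 col=4 char='p'
After 6 (0): row=1 col=0 char='c'
After 7 (j): row=2 col=0 char='t'
After 8 ($): row=2 col=12 char='r'
After 9 (w): row=3 col=0 char='c'
After 10 (b): row=2 col=9 char='s'
After 11 (l): row=2 col=10 char='t'

Answer: 2,10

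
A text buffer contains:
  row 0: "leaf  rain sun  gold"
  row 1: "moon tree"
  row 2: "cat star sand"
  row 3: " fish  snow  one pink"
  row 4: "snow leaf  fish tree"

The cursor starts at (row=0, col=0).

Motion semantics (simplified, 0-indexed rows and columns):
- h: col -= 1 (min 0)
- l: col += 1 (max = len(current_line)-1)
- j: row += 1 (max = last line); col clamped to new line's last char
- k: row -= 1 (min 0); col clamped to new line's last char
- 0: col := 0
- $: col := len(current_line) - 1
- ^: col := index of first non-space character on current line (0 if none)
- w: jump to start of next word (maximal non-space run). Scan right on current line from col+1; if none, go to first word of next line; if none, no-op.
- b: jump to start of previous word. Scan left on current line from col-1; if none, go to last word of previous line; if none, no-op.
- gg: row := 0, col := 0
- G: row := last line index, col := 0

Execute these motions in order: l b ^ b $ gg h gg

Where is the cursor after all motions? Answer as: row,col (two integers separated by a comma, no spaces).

Answer: 0,0

Derivation:
After 1 (l): row=0 col=1 char='e'
After 2 (b): row=0 col=0 char='l'
After 3 (^): row=0 col=0 char='l'
After 4 (b): row=0 col=0 char='l'
After 5 ($): row=0 col=19 char='d'
After 6 (gg): row=0 col=0 char='l'
After 7 (h): row=0 col=0 char='l'
After 8 (gg): row=0 col=0 char='l'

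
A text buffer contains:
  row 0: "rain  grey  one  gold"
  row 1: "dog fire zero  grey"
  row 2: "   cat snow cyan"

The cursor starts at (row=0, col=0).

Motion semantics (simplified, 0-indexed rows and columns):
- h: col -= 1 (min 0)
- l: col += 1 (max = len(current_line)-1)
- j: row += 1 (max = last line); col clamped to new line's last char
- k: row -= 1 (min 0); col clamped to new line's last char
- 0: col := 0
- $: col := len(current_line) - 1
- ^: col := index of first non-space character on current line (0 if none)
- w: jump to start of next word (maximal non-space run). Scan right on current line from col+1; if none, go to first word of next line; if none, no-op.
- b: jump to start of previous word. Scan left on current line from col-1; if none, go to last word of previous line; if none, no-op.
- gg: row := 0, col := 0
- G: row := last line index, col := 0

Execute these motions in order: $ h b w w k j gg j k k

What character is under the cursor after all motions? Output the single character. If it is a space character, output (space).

After 1 ($): row=0 col=20 char='d'
After 2 (h): row=0 col=19 char='l'
After 3 (b): row=0 col=17 char='g'
After 4 (w): row=1 col=0 char='d'
After 5 (w): row=1 col=4 char='f'
After 6 (k): row=0 col=4 char='_'
After 7 (j): row=1 col=4 char='f'
After 8 (gg): row=0 col=0 char='r'
After 9 (j): row=1 col=0 char='d'
After 10 (k): row=0 col=0 char='r'
After 11 (k): row=0 col=0 char='r'

Answer: r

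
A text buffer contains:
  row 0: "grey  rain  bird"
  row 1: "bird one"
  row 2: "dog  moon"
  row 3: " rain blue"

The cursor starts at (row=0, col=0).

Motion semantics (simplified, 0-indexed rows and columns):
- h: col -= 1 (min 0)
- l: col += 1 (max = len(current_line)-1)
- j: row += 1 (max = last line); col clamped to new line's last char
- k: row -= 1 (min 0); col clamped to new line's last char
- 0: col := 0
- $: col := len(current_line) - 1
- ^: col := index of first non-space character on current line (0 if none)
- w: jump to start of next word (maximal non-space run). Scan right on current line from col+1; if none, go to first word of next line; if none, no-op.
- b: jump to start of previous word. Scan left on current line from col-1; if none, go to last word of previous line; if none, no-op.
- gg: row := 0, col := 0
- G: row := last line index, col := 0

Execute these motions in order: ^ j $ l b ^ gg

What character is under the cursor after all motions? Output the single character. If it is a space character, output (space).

After 1 (^): row=0 col=0 char='g'
After 2 (j): row=1 col=0 char='b'
After 3 ($): row=1 col=7 char='e'
After 4 (l): row=1 col=7 char='e'
After 5 (b): row=1 col=5 char='o'
After 6 (^): row=1 col=0 char='b'
After 7 (gg): row=0 col=0 char='g'

Answer: g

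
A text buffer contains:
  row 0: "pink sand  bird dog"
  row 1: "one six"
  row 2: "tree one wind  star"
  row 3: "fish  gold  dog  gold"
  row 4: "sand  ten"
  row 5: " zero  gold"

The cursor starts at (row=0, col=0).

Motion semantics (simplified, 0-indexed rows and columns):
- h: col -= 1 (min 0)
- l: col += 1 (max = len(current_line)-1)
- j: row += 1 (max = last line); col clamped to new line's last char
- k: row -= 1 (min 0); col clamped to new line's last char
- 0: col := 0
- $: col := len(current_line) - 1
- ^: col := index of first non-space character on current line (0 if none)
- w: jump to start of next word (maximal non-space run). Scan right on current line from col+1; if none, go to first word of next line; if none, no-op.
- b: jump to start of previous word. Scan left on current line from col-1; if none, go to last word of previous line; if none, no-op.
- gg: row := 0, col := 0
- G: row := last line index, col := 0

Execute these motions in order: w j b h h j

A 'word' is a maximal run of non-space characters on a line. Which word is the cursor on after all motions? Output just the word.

After 1 (w): row=0 col=5 char='s'
After 2 (j): row=1 col=5 char='i'
After 3 (b): row=1 col=4 char='s'
After 4 (h): row=1 col=3 char='_'
After 5 (h): row=1 col=2 char='e'
After 6 (j): row=2 col=2 char='e'

Answer: tree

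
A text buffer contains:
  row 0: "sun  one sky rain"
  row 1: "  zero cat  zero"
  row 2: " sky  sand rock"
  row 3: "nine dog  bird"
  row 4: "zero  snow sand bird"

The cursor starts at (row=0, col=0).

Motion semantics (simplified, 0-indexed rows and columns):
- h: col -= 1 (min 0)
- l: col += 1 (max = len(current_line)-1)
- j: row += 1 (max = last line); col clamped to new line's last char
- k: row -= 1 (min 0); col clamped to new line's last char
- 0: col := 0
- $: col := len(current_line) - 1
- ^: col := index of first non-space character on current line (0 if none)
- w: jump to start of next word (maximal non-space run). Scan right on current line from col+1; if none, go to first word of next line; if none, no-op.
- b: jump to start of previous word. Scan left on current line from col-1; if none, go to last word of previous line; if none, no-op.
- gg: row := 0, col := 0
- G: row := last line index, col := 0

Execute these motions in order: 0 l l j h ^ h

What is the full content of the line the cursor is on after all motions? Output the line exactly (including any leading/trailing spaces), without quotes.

Answer:   zero cat  zero

Derivation:
After 1 (0): row=0 col=0 char='s'
After 2 (l): row=0 col=1 char='u'
After 3 (l): row=0 col=2 char='n'
After 4 (j): row=1 col=2 char='z'
After 5 (h): row=1 col=1 char='_'
After 6 (^): row=1 col=2 char='z'
After 7 (h): row=1 col=1 char='_'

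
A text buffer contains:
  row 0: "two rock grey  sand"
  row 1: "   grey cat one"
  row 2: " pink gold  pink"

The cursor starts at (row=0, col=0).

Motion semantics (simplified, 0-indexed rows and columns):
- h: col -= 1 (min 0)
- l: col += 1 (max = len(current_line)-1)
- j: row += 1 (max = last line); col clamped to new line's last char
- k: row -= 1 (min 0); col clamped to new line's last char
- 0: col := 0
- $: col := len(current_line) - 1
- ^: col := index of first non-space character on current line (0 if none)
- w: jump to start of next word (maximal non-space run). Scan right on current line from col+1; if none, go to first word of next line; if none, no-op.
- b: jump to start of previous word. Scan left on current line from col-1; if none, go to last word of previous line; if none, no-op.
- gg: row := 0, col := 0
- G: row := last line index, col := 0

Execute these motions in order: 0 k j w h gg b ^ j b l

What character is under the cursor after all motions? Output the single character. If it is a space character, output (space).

After 1 (0): row=0 col=0 char='t'
After 2 (k): row=0 col=0 char='t'
After 3 (j): row=1 col=0 char='_'
After 4 (w): row=1 col=3 char='g'
After 5 (h): row=1 col=2 char='_'
After 6 (gg): row=0 col=0 char='t'
After 7 (b): row=0 col=0 char='t'
After 8 (^): row=0 col=0 char='t'
After 9 (j): row=1 col=0 char='_'
After 10 (b): row=0 col=15 char='s'
After 11 (l): row=0 col=16 char='a'

Answer: a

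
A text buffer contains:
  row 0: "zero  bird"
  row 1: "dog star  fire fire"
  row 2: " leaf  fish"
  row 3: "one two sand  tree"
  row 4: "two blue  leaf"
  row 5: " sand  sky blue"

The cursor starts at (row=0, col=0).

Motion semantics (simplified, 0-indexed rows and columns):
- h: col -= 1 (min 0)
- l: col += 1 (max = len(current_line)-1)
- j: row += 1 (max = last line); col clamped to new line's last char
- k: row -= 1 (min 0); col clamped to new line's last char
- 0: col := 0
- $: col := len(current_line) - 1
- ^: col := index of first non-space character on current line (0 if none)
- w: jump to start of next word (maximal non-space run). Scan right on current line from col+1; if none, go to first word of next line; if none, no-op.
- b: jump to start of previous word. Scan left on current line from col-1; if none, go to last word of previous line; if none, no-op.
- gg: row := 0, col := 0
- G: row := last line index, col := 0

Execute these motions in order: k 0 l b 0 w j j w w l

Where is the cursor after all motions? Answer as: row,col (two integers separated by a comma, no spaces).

Answer: 3,1

Derivation:
After 1 (k): row=0 col=0 char='z'
After 2 (0): row=0 col=0 char='z'
After 3 (l): row=0 col=1 char='e'
After 4 (b): row=0 col=0 char='z'
After 5 (0): row=0 col=0 char='z'
After 6 (w): row=0 col=6 char='b'
After 7 (j): row=1 col=6 char='a'
After 8 (j): row=2 col=6 char='_'
After 9 (w): row=2 col=7 char='f'
After 10 (w): row=3 col=0 char='o'
After 11 (l): row=3 col=1 char='n'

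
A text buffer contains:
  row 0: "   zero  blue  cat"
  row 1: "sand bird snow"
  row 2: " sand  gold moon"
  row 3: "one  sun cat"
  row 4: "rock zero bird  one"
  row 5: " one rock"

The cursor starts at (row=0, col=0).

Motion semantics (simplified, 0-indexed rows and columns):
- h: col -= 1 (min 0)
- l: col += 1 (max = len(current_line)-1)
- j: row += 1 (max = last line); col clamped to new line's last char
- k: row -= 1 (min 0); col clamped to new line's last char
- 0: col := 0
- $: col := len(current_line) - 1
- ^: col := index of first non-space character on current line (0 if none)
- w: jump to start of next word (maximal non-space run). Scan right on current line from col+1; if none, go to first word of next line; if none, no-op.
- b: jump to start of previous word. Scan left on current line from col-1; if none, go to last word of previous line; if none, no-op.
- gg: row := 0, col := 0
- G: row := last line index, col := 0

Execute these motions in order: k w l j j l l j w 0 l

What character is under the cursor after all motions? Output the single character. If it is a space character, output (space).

Answer: n

Derivation:
After 1 (k): row=0 col=0 char='_'
After 2 (w): row=0 col=3 char='z'
After 3 (l): row=0 col=4 char='e'
After 4 (j): row=1 col=4 char='_'
After 5 (j): row=2 col=4 char='d'
After 6 (l): row=2 col=5 char='_'
After 7 (l): row=2 col=6 char='_'
After 8 (j): row=3 col=6 char='u'
After 9 (w): row=3 col=9 char='c'
After 10 (0): row=3 col=0 char='o'
After 11 (l): row=3 col=1 char='n'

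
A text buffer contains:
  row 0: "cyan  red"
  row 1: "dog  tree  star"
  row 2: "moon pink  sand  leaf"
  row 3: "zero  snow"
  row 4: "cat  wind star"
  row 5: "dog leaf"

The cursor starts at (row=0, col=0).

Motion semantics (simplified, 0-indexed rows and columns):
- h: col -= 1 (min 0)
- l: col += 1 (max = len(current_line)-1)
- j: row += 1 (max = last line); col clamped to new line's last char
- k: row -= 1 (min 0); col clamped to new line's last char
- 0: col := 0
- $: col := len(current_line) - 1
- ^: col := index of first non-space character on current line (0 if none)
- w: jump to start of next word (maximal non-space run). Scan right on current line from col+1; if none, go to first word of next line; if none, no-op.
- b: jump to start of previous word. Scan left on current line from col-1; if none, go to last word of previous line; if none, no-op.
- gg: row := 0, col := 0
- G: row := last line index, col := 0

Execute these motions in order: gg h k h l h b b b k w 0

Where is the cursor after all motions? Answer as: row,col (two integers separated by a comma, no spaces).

Answer: 0,0

Derivation:
After 1 (gg): row=0 col=0 char='c'
After 2 (h): row=0 col=0 char='c'
After 3 (k): row=0 col=0 char='c'
After 4 (h): row=0 col=0 char='c'
After 5 (l): row=0 col=1 char='y'
After 6 (h): row=0 col=0 char='c'
After 7 (b): row=0 col=0 char='c'
After 8 (b): row=0 col=0 char='c'
After 9 (b): row=0 col=0 char='c'
After 10 (k): row=0 col=0 char='c'
After 11 (w): row=0 col=6 char='r'
After 12 (0): row=0 col=0 char='c'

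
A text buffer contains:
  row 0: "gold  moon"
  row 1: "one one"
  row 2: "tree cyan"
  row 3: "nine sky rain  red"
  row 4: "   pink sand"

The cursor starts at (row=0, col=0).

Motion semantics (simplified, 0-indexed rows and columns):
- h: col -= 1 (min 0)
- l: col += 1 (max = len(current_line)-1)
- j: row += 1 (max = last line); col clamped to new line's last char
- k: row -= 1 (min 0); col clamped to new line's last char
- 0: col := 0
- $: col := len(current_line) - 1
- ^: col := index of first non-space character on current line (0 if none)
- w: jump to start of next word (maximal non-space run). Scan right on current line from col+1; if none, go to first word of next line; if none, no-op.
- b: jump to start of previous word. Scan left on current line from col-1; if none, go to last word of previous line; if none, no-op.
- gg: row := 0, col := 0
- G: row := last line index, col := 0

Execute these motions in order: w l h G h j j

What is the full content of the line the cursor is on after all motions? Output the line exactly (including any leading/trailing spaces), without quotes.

After 1 (w): row=0 col=6 char='m'
After 2 (l): row=0 col=7 char='o'
After 3 (h): row=0 col=6 char='m'
After 4 (G): row=4 col=0 char='_'
After 5 (h): row=4 col=0 char='_'
After 6 (j): row=4 col=0 char='_'
After 7 (j): row=4 col=0 char='_'

Answer:    pink sand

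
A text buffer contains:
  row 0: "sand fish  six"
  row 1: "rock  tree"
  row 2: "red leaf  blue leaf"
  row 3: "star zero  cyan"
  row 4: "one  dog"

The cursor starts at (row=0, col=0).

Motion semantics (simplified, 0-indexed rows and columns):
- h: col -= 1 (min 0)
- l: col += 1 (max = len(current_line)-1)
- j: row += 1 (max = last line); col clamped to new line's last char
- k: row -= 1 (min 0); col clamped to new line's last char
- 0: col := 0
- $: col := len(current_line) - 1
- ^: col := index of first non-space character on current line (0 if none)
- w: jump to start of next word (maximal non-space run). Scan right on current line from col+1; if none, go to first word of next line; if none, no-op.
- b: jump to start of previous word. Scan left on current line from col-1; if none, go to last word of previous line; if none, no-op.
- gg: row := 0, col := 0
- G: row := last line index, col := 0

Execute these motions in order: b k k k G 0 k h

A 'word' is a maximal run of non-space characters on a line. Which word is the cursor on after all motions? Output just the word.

Answer: star

Derivation:
After 1 (b): row=0 col=0 char='s'
After 2 (k): row=0 col=0 char='s'
After 3 (k): row=0 col=0 char='s'
After 4 (k): row=0 col=0 char='s'
After 5 (G): row=4 col=0 char='o'
After 6 (0): row=4 col=0 char='o'
After 7 (k): row=3 col=0 char='s'
After 8 (h): row=3 col=0 char='s'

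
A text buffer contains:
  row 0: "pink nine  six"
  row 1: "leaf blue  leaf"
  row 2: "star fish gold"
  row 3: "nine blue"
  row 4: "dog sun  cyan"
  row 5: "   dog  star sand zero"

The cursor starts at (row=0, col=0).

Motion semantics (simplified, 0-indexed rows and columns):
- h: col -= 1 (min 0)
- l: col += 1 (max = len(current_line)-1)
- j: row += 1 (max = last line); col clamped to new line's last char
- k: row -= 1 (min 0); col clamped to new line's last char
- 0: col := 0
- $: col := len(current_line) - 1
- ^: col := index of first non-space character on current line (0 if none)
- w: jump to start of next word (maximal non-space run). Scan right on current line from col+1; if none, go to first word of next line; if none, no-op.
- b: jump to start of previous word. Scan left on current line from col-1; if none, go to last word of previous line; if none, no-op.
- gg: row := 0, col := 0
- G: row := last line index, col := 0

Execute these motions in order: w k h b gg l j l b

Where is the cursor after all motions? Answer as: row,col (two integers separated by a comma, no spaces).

After 1 (w): row=0 col=5 char='n'
After 2 (k): row=0 col=5 char='n'
After 3 (h): row=0 col=4 char='_'
After 4 (b): row=0 col=0 char='p'
After 5 (gg): row=0 col=0 char='p'
After 6 (l): row=0 col=1 char='i'
After 7 (j): row=1 col=1 char='e'
After 8 (l): row=1 col=2 char='a'
After 9 (b): row=1 col=0 char='l'

Answer: 1,0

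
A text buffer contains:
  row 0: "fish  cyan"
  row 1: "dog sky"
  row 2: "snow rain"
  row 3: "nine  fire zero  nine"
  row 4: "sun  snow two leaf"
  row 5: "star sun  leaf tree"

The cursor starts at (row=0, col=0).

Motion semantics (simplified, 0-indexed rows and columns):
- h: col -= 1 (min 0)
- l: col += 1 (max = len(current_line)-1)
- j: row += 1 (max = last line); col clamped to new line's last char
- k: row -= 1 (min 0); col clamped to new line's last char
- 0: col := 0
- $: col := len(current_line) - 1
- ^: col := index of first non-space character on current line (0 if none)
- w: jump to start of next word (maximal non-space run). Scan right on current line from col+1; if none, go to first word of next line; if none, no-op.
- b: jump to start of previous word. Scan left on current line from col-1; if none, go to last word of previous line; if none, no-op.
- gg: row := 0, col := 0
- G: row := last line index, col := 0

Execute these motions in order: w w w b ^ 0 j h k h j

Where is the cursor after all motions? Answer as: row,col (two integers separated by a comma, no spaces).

Answer: 2,0

Derivation:
After 1 (w): row=0 col=6 char='c'
After 2 (w): row=1 col=0 char='d'
After 3 (w): row=1 col=4 char='s'
After 4 (b): row=1 col=0 char='d'
After 5 (^): row=1 col=0 char='d'
After 6 (0): row=1 col=0 char='d'
After 7 (j): row=2 col=0 char='s'
After 8 (h): row=2 col=0 char='s'
After 9 (k): row=1 col=0 char='d'
After 10 (h): row=1 col=0 char='d'
After 11 (j): row=2 col=0 char='s'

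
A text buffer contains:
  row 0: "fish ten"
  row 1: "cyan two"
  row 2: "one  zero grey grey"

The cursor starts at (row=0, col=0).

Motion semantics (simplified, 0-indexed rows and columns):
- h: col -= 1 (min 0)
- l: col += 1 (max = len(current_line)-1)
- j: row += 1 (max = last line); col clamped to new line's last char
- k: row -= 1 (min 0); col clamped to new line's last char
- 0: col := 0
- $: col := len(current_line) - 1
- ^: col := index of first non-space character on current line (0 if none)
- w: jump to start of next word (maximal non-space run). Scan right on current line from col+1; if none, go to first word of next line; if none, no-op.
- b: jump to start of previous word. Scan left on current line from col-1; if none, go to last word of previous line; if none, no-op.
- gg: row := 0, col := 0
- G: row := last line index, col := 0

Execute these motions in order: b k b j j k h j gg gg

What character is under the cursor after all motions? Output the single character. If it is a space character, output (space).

After 1 (b): row=0 col=0 char='f'
After 2 (k): row=0 col=0 char='f'
After 3 (b): row=0 col=0 char='f'
After 4 (j): row=1 col=0 char='c'
After 5 (j): row=2 col=0 char='o'
After 6 (k): row=1 col=0 char='c'
After 7 (h): row=1 col=0 char='c'
After 8 (j): row=2 col=0 char='o'
After 9 (gg): row=0 col=0 char='f'
After 10 (gg): row=0 col=0 char='f'

Answer: f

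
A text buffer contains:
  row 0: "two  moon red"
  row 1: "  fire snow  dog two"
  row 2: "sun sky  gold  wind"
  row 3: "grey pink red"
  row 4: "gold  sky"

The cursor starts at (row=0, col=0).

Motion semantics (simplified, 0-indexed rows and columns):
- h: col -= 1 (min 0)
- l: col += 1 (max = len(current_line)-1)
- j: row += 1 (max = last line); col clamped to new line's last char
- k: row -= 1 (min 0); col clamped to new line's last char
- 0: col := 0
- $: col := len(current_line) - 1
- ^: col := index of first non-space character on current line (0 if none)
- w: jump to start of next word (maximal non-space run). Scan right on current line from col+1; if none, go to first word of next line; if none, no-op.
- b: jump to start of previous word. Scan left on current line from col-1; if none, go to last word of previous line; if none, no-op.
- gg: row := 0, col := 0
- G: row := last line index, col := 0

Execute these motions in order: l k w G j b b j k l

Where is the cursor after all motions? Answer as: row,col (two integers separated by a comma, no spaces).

Answer: 3,6

Derivation:
After 1 (l): row=0 col=1 char='w'
After 2 (k): row=0 col=1 char='w'
After 3 (w): row=0 col=5 char='m'
After 4 (G): row=4 col=0 char='g'
After 5 (j): row=4 col=0 char='g'
After 6 (b): row=3 col=10 char='r'
After 7 (b): row=3 col=5 char='p'
After 8 (j): row=4 col=5 char='_'
After 9 (k): row=3 col=5 char='p'
After 10 (l): row=3 col=6 char='i'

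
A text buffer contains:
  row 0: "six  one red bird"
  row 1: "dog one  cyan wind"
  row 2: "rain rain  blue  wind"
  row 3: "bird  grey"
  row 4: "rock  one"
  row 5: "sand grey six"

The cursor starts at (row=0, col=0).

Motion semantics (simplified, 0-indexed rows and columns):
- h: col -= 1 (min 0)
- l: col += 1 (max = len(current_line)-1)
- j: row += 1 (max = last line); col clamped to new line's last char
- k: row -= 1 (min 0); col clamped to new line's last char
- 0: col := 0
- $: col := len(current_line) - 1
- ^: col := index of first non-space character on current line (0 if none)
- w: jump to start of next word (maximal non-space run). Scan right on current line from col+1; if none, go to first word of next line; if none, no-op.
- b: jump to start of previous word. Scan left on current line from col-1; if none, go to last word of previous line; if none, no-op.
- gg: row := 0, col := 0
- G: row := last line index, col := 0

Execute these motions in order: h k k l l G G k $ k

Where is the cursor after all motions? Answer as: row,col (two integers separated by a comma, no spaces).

After 1 (h): row=0 col=0 char='s'
After 2 (k): row=0 col=0 char='s'
After 3 (k): row=0 col=0 char='s'
After 4 (l): row=0 col=1 char='i'
After 5 (l): row=0 col=2 char='x'
After 6 (G): row=5 col=0 char='s'
After 7 (G): row=5 col=0 char='s'
After 8 (k): row=4 col=0 char='r'
After 9 ($): row=4 col=8 char='e'
After 10 (k): row=3 col=8 char='e'

Answer: 3,8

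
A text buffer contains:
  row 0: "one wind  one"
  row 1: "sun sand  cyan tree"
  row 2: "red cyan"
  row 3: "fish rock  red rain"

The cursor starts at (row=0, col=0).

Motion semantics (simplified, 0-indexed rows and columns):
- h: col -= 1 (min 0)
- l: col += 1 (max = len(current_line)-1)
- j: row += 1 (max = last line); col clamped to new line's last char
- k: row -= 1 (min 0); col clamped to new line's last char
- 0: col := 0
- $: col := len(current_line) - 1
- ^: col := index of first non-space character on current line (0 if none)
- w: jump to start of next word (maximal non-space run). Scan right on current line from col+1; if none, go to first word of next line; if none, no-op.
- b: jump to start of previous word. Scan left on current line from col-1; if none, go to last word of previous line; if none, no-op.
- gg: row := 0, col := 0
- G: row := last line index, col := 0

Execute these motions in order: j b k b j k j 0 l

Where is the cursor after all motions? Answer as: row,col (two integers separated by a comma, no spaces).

Answer: 1,1

Derivation:
After 1 (j): row=1 col=0 char='s'
After 2 (b): row=0 col=10 char='o'
After 3 (k): row=0 col=10 char='o'
After 4 (b): row=0 col=4 char='w'
After 5 (j): row=1 col=4 char='s'
After 6 (k): row=0 col=4 char='w'
After 7 (j): row=1 col=4 char='s'
After 8 (0): row=1 col=0 char='s'
After 9 (l): row=1 col=1 char='u'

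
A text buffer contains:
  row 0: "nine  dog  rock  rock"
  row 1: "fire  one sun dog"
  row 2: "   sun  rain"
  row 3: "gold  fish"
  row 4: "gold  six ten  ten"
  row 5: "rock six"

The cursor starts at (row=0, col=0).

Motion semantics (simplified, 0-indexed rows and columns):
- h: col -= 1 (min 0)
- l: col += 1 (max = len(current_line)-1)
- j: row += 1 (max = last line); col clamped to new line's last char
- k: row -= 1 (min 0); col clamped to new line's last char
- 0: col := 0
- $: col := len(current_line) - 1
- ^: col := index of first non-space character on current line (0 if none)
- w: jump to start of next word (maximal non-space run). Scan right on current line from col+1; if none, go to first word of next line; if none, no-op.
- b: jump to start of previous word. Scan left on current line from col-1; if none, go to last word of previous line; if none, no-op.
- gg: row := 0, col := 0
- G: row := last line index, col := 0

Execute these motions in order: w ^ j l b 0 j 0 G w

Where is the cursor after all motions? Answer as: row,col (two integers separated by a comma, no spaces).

Answer: 5,5

Derivation:
After 1 (w): row=0 col=6 char='d'
After 2 (^): row=0 col=0 char='n'
After 3 (j): row=1 col=0 char='f'
After 4 (l): row=1 col=1 char='i'
After 5 (b): row=1 col=0 char='f'
After 6 (0): row=1 col=0 char='f'
After 7 (j): row=2 col=0 char='_'
After 8 (0): row=2 col=0 char='_'
After 9 (G): row=5 col=0 char='r'
After 10 (w): row=5 col=5 char='s'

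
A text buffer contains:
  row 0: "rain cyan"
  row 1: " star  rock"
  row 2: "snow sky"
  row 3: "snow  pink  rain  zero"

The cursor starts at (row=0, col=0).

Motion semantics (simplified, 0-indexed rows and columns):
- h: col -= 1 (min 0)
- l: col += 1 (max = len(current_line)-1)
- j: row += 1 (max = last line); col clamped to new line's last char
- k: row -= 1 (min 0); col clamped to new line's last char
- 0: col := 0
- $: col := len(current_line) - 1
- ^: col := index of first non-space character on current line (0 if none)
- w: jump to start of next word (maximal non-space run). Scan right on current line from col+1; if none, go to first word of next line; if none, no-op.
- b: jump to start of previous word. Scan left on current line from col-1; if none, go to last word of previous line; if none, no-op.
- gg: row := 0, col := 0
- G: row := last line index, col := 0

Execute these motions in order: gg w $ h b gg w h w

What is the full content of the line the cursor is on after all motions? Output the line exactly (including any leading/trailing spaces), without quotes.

After 1 (gg): row=0 col=0 char='r'
After 2 (w): row=0 col=5 char='c'
After 3 ($): row=0 col=8 char='n'
After 4 (h): row=0 col=7 char='a'
After 5 (b): row=0 col=5 char='c'
After 6 (gg): row=0 col=0 char='r'
After 7 (w): row=0 col=5 char='c'
After 8 (h): row=0 col=4 char='_'
After 9 (w): row=0 col=5 char='c'

Answer: rain cyan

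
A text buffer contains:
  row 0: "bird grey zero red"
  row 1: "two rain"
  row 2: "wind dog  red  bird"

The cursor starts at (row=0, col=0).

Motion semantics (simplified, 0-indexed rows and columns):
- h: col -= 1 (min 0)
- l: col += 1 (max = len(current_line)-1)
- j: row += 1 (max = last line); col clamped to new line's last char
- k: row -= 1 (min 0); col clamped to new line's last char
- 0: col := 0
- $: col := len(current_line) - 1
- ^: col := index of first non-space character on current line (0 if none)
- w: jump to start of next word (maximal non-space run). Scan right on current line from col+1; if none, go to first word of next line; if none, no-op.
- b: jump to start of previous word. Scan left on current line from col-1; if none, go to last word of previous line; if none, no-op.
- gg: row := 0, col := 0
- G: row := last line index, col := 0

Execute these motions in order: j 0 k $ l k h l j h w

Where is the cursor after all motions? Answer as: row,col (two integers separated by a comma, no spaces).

After 1 (j): row=1 col=0 char='t'
After 2 (0): row=1 col=0 char='t'
After 3 (k): row=0 col=0 char='b'
After 4 ($): row=0 col=17 char='d'
After 5 (l): row=0 col=17 char='d'
After 6 (k): row=0 col=17 char='d'
After 7 (h): row=0 col=16 char='e'
After 8 (l): row=0 col=17 char='d'
After 9 (j): row=1 col=7 char='n'
After 10 (h): row=1 col=6 char='i'
After 11 (w): row=2 col=0 char='w'

Answer: 2,0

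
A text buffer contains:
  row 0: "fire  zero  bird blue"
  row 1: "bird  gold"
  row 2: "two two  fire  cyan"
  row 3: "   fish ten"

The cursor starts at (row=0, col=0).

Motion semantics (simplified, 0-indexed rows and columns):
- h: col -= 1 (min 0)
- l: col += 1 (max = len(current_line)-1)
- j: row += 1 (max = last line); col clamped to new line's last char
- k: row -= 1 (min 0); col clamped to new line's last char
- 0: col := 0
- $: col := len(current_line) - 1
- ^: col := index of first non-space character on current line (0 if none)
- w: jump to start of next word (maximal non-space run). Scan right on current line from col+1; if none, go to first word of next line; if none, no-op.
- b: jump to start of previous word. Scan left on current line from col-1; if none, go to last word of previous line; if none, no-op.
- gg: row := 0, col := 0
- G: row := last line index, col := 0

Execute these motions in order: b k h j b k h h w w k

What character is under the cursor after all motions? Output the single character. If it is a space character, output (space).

After 1 (b): row=0 col=0 char='f'
After 2 (k): row=0 col=0 char='f'
After 3 (h): row=0 col=0 char='f'
After 4 (j): row=1 col=0 char='b'
After 5 (b): row=0 col=17 char='b'
After 6 (k): row=0 col=17 char='b'
After 7 (h): row=0 col=16 char='_'
After 8 (h): row=0 col=15 char='d'
After 9 (w): row=0 col=17 char='b'
After 10 (w): row=1 col=0 char='b'
After 11 (k): row=0 col=0 char='f'

Answer: f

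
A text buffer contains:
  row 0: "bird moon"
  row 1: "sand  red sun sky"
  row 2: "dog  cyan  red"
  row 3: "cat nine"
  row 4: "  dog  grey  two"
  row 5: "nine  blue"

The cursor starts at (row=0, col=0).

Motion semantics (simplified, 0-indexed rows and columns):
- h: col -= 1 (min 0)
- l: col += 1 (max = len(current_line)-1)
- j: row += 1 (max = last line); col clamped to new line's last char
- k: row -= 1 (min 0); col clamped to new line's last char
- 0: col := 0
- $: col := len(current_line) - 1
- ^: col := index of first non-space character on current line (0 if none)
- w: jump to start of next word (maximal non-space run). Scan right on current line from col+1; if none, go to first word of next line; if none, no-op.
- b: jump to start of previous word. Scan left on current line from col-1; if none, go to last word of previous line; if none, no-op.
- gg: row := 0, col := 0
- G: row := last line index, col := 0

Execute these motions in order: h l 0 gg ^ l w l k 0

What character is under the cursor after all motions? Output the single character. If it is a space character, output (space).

After 1 (h): row=0 col=0 char='b'
After 2 (l): row=0 col=1 char='i'
After 3 (0): row=0 col=0 char='b'
After 4 (gg): row=0 col=0 char='b'
After 5 (^): row=0 col=0 char='b'
After 6 (l): row=0 col=1 char='i'
After 7 (w): row=0 col=5 char='m'
After 8 (l): row=0 col=6 char='o'
After 9 (k): row=0 col=6 char='o'
After 10 (0): row=0 col=0 char='b'

Answer: b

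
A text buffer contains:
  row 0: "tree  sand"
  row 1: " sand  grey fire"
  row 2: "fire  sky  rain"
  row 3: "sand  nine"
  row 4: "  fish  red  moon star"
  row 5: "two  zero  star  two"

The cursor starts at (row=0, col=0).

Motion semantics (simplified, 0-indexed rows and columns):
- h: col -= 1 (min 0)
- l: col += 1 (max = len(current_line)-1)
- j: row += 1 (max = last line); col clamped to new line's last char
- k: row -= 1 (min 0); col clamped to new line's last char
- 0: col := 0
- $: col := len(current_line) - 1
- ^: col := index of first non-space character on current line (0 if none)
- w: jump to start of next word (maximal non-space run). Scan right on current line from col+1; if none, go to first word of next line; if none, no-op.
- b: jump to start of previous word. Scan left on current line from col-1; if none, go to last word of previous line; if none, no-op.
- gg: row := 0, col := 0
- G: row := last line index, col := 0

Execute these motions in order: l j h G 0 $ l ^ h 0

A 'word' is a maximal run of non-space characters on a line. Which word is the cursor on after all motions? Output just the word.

Answer: two

Derivation:
After 1 (l): row=0 col=1 char='r'
After 2 (j): row=1 col=1 char='s'
After 3 (h): row=1 col=0 char='_'
After 4 (G): row=5 col=0 char='t'
After 5 (0): row=5 col=0 char='t'
After 6 ($): row=5 col=19 char='o'
After 7 (l): row=5 col=19 char='o'
After 8 (^): row=5 col=0 char='t'
After 9 (h): row=5 col=0 char='t'
After 10 (0): row=5 col=0 char='t'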